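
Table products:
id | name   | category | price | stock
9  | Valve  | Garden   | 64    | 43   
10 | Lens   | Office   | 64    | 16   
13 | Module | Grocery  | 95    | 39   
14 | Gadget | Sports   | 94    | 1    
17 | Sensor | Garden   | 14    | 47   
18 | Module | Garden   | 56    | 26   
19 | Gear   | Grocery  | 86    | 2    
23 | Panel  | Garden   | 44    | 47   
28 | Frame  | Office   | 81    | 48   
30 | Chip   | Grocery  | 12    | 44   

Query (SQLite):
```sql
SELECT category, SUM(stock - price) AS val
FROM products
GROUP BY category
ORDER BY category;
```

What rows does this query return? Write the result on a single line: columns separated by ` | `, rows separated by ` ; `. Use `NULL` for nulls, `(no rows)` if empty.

Garden | -15 ; Grocery | -108 ; Office | -81 ; Sports | -93

For each row compute stock - price.
Group by category; take SUM of the expression per group.
  Garden: ids {9, 17, 18, 23} → SUM(stock - price)=-15
  Grocery: ids {13, 19, 30} → SUM(stock - price)=-108
  Office: ids {10, 28} → SUM(stock - price)=-81
  Sports: ids {14} → SUM(stock - price)=-93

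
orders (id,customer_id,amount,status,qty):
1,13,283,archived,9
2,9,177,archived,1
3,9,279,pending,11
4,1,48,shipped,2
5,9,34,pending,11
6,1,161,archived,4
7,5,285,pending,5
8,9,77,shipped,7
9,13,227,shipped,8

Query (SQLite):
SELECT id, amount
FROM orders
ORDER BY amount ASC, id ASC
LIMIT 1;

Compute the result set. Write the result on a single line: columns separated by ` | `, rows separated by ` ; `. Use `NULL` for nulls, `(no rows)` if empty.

5 | 34

Sort by amount asc, tiebreak id asc: (34, id=5), (48, id=4), (77, id=8), (161, id=6) …. Take first 1.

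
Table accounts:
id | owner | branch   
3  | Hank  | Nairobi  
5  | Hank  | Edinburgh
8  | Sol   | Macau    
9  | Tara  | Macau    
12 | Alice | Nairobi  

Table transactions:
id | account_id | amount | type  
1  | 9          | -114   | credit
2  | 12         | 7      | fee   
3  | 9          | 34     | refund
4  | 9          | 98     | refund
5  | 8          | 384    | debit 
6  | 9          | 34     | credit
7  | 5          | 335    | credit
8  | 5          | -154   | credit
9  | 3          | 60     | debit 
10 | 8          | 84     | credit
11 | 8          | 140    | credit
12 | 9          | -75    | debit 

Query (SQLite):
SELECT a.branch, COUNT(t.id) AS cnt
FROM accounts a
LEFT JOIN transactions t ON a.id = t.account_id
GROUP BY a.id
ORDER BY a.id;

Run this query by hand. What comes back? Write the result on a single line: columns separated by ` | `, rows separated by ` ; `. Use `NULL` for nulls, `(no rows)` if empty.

Nairobi | 1 ; Edinburgh | 2 ; Macau | 3 ; Macau | 5 ; Nairobi | 1

LEFT JOIN keeps every accounts row; unmatched ones get NULL for transactions columns.
Group by accounts.id and compute COUNT(t.id). COUNT(col) of an all-NULL group is 0.
  3: ids {9} → COUNT(t.id)=1
  5: ids {7, 8} → COUNT(t.id)=2
  8: ids {5, 10, 11} → COUNT(t.id)=3
  9: ids {1, 3, 4, 6, 12} → COUNT(t.id)=5
  12: ids {2} → COUNT(t.id)=1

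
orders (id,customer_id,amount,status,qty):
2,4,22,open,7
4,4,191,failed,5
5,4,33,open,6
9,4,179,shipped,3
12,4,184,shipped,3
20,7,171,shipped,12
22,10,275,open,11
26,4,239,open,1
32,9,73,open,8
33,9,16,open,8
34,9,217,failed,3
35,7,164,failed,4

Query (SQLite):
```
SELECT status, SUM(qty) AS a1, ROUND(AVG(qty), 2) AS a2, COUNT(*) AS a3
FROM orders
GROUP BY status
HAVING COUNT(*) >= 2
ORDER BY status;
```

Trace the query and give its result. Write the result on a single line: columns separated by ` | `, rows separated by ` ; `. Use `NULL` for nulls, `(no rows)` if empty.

failed | 12 | 4 | 3 ; open | 41 | 6.83 | 6 ; shipped | 18 | 6 | 3

Group orders by status.
Per group compute: SUM(qty), ROUND(AVG(qty), 2), COUNT(*).
HAVING: drop groups with fewer than 2 rows.
  failed: ids {4, 34, 35} → SUM(qty)=12, ROUND(AVG(qty), 2)=4, COUNT(*)=3
  open: ids {2, 5, 22, 26, 32, 33} → SUM(qty)=41, ROUND(AVG(qty), 2)=6.83, COUNT(*)=6
  shipped: ids {9, 12, 20} → SUM(qty)=18, ROUND(AVG(qty), 2)=6, COUNT(*)=3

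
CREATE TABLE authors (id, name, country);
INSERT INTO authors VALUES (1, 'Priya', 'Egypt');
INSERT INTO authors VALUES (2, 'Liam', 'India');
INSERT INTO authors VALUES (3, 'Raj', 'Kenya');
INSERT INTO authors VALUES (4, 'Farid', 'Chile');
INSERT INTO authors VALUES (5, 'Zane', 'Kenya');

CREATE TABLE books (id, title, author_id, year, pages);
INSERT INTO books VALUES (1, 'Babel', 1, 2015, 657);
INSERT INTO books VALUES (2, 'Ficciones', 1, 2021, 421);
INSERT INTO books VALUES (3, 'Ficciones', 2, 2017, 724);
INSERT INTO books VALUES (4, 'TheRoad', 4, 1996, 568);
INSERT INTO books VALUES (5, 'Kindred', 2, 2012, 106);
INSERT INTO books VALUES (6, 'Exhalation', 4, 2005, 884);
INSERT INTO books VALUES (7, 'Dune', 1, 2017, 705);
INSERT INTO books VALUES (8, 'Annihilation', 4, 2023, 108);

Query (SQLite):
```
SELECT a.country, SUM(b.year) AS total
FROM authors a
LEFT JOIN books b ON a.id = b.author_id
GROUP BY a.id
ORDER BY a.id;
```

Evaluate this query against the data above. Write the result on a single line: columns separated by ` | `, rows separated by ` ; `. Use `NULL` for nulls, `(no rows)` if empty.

LEFT JOIN keeps every authors row; unmatched ones get NULL for books columns.
Group by authors.id and compute SUM(b.year). SUM over an all-NULL group is NULL.
  1: ids {1, 2, 7} → SUM(b.year)=6053
  2: ids {3, 5} → SUM(b.year)=4029
  3: ids {—} → SUM(b.year)=NULL
  4: ids {4, 6, 8} → SUM(b.year)=6024
  5: ids {—} → SUM(b.year)=NULL

Egypt | 6053 ; India | 4029 ; Kenya | NULL ; Chile | 6024 ; Kenya | NULL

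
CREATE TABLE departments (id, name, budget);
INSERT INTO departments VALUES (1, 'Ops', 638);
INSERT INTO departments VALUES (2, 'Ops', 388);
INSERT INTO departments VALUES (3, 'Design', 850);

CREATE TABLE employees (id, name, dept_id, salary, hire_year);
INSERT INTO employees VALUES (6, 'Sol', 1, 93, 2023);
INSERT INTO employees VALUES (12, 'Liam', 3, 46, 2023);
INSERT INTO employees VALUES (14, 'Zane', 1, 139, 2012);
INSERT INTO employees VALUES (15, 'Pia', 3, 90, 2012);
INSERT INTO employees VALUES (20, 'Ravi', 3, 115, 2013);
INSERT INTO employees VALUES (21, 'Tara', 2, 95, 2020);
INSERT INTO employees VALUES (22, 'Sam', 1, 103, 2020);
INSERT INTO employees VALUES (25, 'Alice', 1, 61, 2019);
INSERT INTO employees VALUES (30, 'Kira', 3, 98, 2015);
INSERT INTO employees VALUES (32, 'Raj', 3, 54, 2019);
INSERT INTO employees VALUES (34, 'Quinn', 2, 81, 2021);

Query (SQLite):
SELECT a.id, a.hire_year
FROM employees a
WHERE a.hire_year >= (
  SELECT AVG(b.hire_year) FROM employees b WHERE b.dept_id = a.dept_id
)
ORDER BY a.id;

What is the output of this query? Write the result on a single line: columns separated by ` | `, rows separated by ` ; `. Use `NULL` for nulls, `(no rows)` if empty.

For each employees row a, compute AVG(hire_year) over rows sharing a.dept_id.
Keep row a if a.hire_year >= that per-group AVG.
  dept_id=1: AVG(hire_year) = 2018.5
  dept_id=2: AVG(hire_year) = 2020.5
  dept_id=3: AVG(hire_year) = 2016.4

6 | 2023 ; 12 | 2023 ; 22 | 2020 ; 25 | 2019 ; 32 | 2019 ; 34 | 2021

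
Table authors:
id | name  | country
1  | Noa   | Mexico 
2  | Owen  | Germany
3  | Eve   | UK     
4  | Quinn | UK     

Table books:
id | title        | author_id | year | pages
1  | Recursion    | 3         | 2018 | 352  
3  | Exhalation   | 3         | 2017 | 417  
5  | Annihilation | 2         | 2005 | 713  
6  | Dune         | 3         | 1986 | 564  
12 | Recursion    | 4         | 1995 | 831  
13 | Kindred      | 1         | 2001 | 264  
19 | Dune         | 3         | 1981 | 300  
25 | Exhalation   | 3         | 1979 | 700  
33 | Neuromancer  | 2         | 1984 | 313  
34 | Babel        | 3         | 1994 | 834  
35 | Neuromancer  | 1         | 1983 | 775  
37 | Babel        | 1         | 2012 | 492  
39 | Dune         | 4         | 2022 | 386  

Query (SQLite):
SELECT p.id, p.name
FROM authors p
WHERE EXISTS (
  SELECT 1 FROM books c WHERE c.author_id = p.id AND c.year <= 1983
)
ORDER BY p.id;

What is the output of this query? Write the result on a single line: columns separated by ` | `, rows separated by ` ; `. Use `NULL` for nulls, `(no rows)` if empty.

1 | Noa ; 3 | Eve

For each authors row, check whether any books with matching author_id has year <= 1983.
Keep rows where that is true.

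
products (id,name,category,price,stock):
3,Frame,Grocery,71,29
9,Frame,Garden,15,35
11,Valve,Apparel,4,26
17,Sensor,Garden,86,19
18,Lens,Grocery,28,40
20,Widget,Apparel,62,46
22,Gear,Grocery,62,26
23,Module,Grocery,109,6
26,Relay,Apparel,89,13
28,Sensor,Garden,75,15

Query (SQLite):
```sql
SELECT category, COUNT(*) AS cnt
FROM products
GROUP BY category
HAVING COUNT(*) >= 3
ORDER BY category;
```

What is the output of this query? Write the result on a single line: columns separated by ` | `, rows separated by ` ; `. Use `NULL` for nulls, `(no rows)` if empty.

Apparel | 3 ; Garden | 3 ; Grocery | 4

Partition products by category; compute COUNT(*) within each group.
HAVING: keep groups with count ≥ 3.
  Apparel: ids {11, 20, 26} → COUNT(*)=3
  Garden: ids {9, 17, 28} → COUNT(*)=3
  Grocery: ids {3, 18, 22, 23} → COUNT(*)=4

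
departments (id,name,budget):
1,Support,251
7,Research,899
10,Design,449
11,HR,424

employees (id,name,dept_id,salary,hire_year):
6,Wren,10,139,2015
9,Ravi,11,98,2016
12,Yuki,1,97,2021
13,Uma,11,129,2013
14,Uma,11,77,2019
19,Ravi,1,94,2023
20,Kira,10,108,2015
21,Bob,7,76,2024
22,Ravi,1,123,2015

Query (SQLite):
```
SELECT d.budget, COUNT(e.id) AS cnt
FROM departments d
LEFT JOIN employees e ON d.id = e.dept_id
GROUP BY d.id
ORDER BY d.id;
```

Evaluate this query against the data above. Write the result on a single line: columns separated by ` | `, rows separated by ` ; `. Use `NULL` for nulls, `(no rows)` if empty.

251 | 3 ; 899 | 1 ; 449 | 2 ; 424 | 3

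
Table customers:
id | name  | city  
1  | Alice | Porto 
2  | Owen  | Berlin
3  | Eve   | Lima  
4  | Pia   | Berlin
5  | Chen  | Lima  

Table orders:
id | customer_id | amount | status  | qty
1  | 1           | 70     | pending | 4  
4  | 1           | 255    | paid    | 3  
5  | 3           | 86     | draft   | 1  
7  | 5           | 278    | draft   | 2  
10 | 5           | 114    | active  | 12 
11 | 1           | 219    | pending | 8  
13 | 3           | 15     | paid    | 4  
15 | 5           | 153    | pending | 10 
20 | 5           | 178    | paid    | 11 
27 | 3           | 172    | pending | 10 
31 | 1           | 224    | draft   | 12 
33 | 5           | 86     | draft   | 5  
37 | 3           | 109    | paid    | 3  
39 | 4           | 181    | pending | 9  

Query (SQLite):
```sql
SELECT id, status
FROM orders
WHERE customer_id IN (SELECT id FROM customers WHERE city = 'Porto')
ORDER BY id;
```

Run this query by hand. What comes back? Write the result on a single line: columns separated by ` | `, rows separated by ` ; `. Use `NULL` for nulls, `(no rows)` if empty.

1 | pending ; 4 | paid ; 11 | pending ; 31 | draft

Inner query: customers.id where city = 'Porto'.
Outer: keep orders rows whose customer_id is in that set.
Inner query → {1}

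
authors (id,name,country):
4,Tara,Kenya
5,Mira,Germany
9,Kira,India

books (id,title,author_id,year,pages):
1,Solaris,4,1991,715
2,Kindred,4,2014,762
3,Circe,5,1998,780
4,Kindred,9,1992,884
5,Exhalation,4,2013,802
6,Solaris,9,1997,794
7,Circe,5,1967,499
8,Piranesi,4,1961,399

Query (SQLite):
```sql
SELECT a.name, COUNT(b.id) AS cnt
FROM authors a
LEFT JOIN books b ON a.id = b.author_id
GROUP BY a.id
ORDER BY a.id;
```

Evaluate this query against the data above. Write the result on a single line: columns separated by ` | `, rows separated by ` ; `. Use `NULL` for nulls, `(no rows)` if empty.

Tara | 4 ; Mira | 2 ; Kira | 2

LEFT JOIN keeps every authors row; unmatched ones get NULL for books columns.
Group by authors.id and compute COUNT(b.id). COUNT(col) of an all-NULL group is 0.
  4: ids {1, 2, 5, 8} → COUNT(b.id)=4
  5: ids {3, 7} → COUNT(b.id)=2
  9: ids {4, 6} → COUNT(b.id)=2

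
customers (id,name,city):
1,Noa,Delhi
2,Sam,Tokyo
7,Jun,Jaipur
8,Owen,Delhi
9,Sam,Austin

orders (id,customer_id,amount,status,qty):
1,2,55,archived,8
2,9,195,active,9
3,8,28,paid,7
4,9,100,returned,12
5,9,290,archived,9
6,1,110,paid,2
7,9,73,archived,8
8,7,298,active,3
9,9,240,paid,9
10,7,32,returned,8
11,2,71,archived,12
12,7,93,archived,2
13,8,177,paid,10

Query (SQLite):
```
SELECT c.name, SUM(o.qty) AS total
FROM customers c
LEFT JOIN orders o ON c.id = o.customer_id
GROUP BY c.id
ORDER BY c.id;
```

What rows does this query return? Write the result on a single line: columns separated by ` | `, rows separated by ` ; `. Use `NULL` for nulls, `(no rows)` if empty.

LEFT JOIN keeps every customers row; unmatched ones get NULL for orders columns.
Group by customers.id and compute SUM(o.qty). SUM over an all-NULL group is NULL.
  1: ids {6} → SUM(o.qty)=2
  2: ids {1, 11} → SUM(o.qty)=20
  7: ids {8, 10, 12} → SUM(o.qty)=13
  8: ids {3, 13} → SUM(o.qty)=17
  9: ids {2, 4, 5, 7, 9} → SUM(o.qty)=47

Noa | 2 ; Sam | 20 ; Jun | 13 ; Owen | 17 ; Sam | 47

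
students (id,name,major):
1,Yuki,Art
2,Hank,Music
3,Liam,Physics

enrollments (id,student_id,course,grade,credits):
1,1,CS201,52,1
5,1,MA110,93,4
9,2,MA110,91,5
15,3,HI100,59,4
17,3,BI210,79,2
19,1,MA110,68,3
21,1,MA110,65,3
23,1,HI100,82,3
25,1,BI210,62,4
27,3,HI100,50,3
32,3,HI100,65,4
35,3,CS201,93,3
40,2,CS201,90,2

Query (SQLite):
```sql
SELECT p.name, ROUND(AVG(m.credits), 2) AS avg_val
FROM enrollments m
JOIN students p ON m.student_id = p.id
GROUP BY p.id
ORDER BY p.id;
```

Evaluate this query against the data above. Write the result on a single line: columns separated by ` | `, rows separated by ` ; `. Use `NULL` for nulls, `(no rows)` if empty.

Join each enrollments row to its students via student_id.
Group joined rows by students.id; compute ROUND(AVG(m.credits), 2) per group.
  1: ids {1, 5, 19, 21, 23, 25} → ROUND(AVG(m.credits), 2)=3
  2: ids {9, 40} → ROUND(AVG(m.credits), 2)=3.5
  3: ids {15, 17, 27, 32, 35} → ROUND(AVG(m.credits), 2)=3.2

Yuki | 3 ; Hank | 3.5 ; Liam | 3.2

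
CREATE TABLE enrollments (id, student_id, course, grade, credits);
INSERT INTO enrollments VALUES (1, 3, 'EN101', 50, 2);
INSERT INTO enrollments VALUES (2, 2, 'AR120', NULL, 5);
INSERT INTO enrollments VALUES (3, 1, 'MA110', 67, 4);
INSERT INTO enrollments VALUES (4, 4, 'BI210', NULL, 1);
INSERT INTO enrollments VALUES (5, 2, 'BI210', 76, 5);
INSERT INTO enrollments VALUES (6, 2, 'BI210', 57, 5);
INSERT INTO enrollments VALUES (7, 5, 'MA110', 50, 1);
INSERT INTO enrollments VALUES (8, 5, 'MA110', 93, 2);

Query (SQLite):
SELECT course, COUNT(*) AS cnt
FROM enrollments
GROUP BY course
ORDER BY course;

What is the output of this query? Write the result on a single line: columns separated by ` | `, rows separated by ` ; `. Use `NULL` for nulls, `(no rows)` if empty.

AR120 | 1 ; BI210 | 3 ; EN101 | 1 ; MA110 | 3

Partition enrollments by course; compute COUNT(*) within each group.
  AR120: ids {2} → COUNT(*)=1
  BI210: ids {4, 5, 6} → COUNT(*)=3
  EN101: ids {1} → COUNT(*)=1
  MA110: ids {3, 7, 8} → COUNT(*)=3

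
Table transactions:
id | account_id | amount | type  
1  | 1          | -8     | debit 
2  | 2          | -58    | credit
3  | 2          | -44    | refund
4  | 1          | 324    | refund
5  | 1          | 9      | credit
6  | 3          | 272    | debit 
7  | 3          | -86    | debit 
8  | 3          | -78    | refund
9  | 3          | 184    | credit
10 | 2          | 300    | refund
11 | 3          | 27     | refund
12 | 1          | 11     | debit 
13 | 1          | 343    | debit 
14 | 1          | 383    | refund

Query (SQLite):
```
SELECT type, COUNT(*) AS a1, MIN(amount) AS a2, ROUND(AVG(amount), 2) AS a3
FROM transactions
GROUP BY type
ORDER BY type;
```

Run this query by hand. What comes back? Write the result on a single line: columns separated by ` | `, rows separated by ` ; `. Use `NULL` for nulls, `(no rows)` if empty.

Group transactions by type.
Per group compute: COUNT(*), MIN(amount), ROUND(AVG(amount), 2).
  credit: ids {2, 5, 9} → COUNT(*)=3, MIN(amount)=-58, ROUND(AVG(amount), 2)=45
  debit: ids {1, 6, 7, 12, 13} → COUNT(*)=5, MIN(amount)=-86, ROUND(AVG(amount), 2)=106.4
  refund: ids {3, 4, 8, 10, 11, 14} → COUNT(*)=6, MIN(amount)=-78, ROUND(AVG(amount), 2)=152

credit | 3 | -58 | 45 ; debit | 5 | -86 | 106.4 ; refund | 6 | -78 | 152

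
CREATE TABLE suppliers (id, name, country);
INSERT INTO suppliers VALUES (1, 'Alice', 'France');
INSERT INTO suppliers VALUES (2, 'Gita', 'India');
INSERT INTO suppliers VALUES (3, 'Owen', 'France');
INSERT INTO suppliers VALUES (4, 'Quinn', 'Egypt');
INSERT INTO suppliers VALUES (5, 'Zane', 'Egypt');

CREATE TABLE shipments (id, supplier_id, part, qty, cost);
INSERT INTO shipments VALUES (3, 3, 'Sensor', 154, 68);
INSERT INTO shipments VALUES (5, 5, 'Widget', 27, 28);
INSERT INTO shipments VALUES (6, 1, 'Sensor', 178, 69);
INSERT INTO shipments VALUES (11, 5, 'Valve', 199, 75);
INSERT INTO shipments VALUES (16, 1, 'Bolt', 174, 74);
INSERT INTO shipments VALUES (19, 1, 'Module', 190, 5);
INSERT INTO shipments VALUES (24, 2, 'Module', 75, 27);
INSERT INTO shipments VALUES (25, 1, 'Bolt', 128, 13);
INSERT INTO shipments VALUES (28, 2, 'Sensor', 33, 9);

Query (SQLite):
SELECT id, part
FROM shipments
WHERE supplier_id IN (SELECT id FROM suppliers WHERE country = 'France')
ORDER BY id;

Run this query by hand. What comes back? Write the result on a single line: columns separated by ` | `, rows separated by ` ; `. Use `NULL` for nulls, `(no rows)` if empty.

Inner query: suppliers.id where country = 'France'.
Outer: keep shipments rows whose supplier_id is in that set.
Inner query → {1, 3}

3 | Sensor ; 6 | Sensor ; 16 | Bolt ; 19 | Module ; 25 | Bolt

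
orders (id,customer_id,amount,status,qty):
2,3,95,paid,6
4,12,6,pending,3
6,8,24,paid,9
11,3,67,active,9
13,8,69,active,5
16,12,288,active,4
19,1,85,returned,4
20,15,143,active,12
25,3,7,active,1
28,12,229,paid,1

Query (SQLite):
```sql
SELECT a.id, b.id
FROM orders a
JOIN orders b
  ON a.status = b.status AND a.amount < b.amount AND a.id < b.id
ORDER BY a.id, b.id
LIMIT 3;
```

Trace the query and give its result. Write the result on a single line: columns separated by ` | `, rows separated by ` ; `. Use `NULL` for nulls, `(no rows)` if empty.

2 | 28 ; 6 | 28 ; 11 | 13

Pairs (a,b) with same status, a.amount < b.amount, a.id < b.id.
status groups: active:{11,13,16,20,25} paid:{2,6,28} pending:{4} returned:{19}
Ordered by (a.id, b.id); first 3.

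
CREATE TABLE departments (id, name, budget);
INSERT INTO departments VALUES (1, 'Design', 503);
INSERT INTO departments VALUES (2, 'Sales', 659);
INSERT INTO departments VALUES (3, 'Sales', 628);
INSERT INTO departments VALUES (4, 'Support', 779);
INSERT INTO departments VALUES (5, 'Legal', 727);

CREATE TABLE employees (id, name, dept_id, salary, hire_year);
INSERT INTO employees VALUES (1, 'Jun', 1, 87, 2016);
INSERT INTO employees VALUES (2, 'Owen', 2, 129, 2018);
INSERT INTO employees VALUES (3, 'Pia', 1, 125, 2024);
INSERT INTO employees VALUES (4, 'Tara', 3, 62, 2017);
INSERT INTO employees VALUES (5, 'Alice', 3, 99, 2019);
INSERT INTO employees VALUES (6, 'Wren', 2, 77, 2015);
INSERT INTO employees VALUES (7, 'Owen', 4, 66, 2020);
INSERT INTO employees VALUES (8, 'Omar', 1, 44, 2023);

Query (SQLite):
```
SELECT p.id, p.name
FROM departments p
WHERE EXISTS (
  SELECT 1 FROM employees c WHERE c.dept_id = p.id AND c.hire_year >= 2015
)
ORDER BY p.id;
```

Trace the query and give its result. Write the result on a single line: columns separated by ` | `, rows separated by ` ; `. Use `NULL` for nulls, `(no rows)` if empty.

1 | Design ; 2 | Sales ; 3 | Sales ; 4 | Support

For each departments row, check whether any employees with matching dept_id has hire_year >= 2015.
Keep rows where that is true.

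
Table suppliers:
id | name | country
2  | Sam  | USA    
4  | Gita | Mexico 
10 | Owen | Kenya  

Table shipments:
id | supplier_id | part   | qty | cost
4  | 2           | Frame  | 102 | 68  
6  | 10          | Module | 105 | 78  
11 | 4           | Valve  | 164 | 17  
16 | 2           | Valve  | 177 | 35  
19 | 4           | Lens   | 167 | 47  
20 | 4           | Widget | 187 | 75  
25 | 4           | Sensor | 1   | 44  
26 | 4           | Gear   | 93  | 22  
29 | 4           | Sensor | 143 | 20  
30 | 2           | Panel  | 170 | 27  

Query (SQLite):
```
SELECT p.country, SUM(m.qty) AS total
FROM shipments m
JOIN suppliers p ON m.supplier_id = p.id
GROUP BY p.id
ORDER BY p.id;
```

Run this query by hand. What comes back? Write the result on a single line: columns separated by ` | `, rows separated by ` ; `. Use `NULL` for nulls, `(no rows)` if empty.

USA | 449 ; Mexico | 755 ; Kenya | 105

Join each shipments row to its suppliers via supplier_id.
Group joined rows by suppliers.id; compute SUM(m.qty) per group.
  2: ids {4, 16, 30} → SUM(m.qty)=449
  4: ids {11, 19, 20, 25, 26, 29} → SUM(m.qty)=755
  10: ids {6} → SUM(m.qty)=105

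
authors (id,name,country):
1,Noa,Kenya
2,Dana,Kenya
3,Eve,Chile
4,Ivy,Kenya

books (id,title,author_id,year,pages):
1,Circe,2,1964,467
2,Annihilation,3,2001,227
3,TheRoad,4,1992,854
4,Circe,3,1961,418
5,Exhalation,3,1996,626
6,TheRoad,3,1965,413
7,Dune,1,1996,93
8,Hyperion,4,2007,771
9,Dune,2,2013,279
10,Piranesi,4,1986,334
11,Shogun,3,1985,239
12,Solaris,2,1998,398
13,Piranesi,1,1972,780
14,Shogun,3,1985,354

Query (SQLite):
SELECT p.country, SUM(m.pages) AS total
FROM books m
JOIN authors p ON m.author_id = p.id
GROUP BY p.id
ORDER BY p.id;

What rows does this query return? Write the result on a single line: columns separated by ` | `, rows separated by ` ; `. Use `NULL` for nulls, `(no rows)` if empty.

Join each books row to its authors via author_id.
Group joined rows by authors.id; compute SUM(m.pages) per group.
  1: ids {7, 13} → SUM(m.pages)=873
  2: ids {1, 9, 12} → SUM(m.pages)=1144
  3: ids {2, 4, 5, 6, 11, 14} → SUM(m.pages)=2277
  4: ids {3, 8, 10} → SUM(m.pages)=1959

Kenya | 873 ; Kenya | 1144 ; Chile | 2277 ; Kenya | 1959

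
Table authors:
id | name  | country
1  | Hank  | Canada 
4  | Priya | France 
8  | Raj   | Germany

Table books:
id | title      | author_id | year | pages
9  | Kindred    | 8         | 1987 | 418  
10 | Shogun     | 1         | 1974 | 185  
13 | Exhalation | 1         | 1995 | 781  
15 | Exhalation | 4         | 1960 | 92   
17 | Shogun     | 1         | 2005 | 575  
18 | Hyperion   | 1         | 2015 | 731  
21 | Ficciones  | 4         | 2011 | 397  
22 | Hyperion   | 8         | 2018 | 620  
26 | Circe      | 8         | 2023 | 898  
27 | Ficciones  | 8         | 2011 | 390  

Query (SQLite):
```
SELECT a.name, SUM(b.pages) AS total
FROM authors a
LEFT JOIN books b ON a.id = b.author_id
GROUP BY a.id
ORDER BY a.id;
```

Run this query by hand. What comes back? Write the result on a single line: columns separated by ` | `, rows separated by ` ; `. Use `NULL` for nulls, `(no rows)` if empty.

Hank | 2272 ; Priya | 489 ; Raj | 2326

LEFT JOIN keeps every authors row; unmatched ones get NULL for books columns.
Group by authors.id and compute SUM(b.pages). SUM over an all-NULL group is NULL.
  1: ids {10, 13, 17, 18} → SUM(b.pages)=2272
  4: ids {15, 21} → SUM(b.pages)=489
  8: ids {9, 22, 26, 27} → SUM(b.pages)=2326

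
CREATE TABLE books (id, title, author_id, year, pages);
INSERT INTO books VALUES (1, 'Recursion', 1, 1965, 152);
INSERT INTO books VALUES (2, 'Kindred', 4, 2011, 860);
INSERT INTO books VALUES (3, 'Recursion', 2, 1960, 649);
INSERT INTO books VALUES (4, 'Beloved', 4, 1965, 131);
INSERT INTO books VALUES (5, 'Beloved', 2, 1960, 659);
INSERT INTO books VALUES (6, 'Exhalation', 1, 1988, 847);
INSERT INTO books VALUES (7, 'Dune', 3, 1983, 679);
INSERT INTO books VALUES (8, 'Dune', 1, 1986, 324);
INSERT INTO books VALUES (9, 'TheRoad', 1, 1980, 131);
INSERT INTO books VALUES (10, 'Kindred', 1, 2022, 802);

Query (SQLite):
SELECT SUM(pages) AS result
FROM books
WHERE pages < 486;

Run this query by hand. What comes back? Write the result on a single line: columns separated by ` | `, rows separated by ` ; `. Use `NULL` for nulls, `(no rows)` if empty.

738

Rows where pages < 486 → pages values: [152, 131, 324, 131].
SUM of non-NULL values = 738.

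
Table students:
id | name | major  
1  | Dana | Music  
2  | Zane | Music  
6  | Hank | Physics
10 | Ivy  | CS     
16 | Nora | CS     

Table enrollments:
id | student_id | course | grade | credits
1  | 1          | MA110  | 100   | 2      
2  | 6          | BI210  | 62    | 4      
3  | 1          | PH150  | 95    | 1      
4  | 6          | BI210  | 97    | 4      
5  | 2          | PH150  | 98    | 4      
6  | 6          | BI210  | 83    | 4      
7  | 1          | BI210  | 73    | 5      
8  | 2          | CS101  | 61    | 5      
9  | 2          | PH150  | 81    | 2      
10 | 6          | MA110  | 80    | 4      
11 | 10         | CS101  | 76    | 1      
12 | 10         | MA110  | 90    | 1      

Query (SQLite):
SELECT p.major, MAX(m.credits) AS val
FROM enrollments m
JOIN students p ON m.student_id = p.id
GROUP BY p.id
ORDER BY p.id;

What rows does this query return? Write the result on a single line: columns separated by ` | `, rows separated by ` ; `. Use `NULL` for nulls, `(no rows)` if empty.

Music | 5 ; Music | 5 ; Physics | 4 ; CS | 1

Join each enrollments row to its students via student_id.
Group joined rows by students.id; compute MAX(m.credits) per group.
  1: ids {1, 3, 7} → MAX(m.credits)=5
  2: ids {5, 8, 9} → MAX(m.credits)=5
  6: ids {2, 4, 6, 10} → MAX(m.credits)=4
  10: ids {11, 12} → MAX(m.credits)=1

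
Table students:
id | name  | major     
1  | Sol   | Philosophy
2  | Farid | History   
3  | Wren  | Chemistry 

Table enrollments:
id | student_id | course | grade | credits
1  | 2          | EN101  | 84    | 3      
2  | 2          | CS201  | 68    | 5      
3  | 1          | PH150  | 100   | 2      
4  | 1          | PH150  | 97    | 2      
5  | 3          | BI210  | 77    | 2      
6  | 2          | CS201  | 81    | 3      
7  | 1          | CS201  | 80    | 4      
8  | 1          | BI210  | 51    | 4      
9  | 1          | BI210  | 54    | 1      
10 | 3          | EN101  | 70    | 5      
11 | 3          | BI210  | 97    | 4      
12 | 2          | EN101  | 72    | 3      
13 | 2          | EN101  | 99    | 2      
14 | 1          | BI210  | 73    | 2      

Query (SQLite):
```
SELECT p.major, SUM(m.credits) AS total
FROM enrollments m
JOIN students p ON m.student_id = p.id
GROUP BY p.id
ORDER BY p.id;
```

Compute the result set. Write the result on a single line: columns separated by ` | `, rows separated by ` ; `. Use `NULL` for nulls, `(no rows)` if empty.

Join each enrollments row to its students via student_id.
Group joined rows by students.id; compute SUM(m.credits) per group.
  1: ids {3, 4, 7, 8, 9, 14} → SUM(m.credits)=15
  2: ids {1, 2, 6, 12, 13} → SUM(m.credits)=16
  3: ids {5, 10, 11} → SUM(m.credits)=11

Philosophy | 15 ; History | 16 ; Chemistry | 11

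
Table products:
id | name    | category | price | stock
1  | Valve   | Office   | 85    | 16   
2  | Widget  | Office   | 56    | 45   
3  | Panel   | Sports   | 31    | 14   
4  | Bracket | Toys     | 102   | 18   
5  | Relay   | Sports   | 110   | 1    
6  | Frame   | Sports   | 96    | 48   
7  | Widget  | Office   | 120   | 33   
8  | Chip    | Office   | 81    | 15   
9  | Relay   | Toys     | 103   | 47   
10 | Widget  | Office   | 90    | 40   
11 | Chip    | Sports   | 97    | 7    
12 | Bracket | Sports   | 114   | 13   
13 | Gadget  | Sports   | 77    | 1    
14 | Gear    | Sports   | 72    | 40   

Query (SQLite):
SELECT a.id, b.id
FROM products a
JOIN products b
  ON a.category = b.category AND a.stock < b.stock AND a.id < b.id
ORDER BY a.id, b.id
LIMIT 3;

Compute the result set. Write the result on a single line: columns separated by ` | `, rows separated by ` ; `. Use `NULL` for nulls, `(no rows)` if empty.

1 | 2 ; 1 | 7 ; 1 | 10

Pairs (a,b) with same category, a.stock < b.stock, a.id < b.id.
category groups: Office:{1,2,7,8,10} Sports:{3,5,6,11,12,13,14} Toys:{4,9}
Ordered by (a.id, b.id); first 3.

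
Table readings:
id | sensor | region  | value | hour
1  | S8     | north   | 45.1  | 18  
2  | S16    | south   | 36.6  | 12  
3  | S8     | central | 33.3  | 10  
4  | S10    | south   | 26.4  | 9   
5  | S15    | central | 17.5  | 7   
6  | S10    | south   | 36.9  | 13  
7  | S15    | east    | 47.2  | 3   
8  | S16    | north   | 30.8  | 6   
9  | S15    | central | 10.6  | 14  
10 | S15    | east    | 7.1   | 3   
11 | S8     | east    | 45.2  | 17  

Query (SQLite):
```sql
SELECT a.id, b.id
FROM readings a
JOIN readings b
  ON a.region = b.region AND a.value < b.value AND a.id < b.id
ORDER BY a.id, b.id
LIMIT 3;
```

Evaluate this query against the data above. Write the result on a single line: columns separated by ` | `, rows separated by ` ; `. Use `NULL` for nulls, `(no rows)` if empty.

2 | 6 ; 4 | 6 ; 10 | 11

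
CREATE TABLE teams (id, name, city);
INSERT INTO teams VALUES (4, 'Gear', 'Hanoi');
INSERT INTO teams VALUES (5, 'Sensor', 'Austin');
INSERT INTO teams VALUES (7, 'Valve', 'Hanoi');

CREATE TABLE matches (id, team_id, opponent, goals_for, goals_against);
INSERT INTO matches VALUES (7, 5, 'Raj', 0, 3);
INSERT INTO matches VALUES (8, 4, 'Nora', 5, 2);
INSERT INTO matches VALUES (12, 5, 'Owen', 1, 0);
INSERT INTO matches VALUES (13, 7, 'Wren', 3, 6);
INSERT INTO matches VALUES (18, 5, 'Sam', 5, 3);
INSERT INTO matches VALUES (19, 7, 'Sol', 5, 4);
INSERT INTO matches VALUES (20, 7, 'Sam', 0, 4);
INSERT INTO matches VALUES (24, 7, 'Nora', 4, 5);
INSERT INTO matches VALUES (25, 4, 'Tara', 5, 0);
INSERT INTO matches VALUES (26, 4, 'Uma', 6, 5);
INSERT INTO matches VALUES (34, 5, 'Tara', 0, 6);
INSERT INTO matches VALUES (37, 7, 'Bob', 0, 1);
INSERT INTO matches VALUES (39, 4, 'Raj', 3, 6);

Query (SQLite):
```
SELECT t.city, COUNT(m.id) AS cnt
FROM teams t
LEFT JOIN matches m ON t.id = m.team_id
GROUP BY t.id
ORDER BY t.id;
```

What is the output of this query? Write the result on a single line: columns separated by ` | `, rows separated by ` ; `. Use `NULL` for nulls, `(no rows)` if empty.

LEFT JOIN keeps every teams row; unmatched ones get NULL for matches columns.
Group by teams.id and compute COUNT(m.id). COUNT(col) of an all-NULL group is 0.
  4: ids {8, 25, 26, 39} → COUNT(m.id)=4
  5: ids {7, 12, 18, 34} → COUNT(m.id)=4
  7: ids {13, 19, 20, 24, 37} → COUNT(m.id)=5

Hanoi | 4 ; Austin | 4 ; Hanoi | 5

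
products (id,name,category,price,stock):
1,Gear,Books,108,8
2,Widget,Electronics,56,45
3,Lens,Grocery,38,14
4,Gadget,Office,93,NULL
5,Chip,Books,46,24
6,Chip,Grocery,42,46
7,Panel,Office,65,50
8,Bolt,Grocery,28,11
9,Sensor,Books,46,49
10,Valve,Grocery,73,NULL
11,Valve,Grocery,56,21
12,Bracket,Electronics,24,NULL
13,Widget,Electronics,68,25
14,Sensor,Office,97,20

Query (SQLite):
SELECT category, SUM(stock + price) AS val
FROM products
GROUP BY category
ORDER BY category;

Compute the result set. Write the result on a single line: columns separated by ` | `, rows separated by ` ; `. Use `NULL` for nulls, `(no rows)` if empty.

For each row compute stock + price.
Group by category; take SUM of the expression per group.
  Books: ids {1, 5, 9} → SUM(stock + price)=281
  Electronics: ids {2, 12, 13} → SUM(stock + price)=194
  Grocery: ids {3, 6, 8, 10, 11} → SUM(stock + price)=256
  Office: ids {4, 7, 14} → SUM(stock + price)=232

Books | 281 ; Electronics | 194 ; Grocery | 256 ; Office | 232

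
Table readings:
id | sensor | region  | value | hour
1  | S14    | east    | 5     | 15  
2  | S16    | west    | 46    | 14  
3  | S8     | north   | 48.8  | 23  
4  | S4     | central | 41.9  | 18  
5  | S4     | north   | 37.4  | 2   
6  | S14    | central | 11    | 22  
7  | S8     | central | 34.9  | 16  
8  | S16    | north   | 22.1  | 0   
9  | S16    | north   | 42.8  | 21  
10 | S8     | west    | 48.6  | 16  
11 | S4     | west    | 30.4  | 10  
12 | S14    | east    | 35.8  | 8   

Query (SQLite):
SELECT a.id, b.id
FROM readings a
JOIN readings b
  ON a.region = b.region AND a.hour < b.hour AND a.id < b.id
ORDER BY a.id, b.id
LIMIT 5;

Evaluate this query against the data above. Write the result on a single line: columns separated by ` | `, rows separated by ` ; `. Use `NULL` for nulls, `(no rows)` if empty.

Pairs (a,b) with same region, a.hour < b.hour, a.id < b.id.
region groups: central:{4,6,7} east:{1,12} north:{3,5,8,9} west:{2,10,11}
Ordered by (a.id, b.id); first 5.

2 | 10 ; 4 | 6 ; 5 | 9 ; 8 | 9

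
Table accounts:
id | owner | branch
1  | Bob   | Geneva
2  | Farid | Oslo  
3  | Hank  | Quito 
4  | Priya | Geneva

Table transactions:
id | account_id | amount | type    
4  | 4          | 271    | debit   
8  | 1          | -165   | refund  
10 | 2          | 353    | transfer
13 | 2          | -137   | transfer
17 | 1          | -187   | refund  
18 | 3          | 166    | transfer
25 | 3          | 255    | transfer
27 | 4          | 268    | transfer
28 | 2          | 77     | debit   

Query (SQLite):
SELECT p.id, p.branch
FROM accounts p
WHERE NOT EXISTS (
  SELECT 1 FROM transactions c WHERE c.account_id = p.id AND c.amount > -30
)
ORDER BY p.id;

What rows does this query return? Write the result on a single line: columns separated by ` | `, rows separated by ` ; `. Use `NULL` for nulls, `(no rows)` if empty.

For each accounts row, check whether any transactions with matching account_id has amount > -30.
Keep rows where that is false.

1 | Geneva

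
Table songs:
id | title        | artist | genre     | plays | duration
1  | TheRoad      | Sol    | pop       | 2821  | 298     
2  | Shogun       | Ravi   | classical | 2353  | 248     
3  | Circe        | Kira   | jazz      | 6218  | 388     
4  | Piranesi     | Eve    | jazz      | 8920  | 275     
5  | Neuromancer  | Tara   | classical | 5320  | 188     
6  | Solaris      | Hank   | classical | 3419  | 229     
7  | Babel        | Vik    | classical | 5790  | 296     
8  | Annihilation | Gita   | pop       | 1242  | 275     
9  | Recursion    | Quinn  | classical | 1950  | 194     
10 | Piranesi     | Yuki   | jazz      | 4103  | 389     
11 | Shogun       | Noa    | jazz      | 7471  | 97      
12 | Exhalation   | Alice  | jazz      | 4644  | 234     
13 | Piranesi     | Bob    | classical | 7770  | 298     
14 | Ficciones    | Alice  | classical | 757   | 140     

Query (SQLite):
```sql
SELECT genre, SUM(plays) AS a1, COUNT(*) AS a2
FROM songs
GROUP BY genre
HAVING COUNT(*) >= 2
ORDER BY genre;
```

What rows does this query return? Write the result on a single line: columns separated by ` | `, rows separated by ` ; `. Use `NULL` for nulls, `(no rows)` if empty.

Group songs by genre.
Per group compute: SUM(plays), COUNT(*).
HAVING: drop groups with fewer than 2 rows.
  classical: ids {2, 5, 6, 7, 9, 13, 14} → SUM(plays)=27359, COUNT(*)=7
  jazz: ids {3, 4, 10, 11, 12} → SUM(plays)=31356, COUNT(*)=5
  pop: ids {1, 8} → SUM(plays)=4063, COUNT(*)=2

classical | 27359 | 7 ; jazz | 31356 | 5 ; pop | 4063 | 2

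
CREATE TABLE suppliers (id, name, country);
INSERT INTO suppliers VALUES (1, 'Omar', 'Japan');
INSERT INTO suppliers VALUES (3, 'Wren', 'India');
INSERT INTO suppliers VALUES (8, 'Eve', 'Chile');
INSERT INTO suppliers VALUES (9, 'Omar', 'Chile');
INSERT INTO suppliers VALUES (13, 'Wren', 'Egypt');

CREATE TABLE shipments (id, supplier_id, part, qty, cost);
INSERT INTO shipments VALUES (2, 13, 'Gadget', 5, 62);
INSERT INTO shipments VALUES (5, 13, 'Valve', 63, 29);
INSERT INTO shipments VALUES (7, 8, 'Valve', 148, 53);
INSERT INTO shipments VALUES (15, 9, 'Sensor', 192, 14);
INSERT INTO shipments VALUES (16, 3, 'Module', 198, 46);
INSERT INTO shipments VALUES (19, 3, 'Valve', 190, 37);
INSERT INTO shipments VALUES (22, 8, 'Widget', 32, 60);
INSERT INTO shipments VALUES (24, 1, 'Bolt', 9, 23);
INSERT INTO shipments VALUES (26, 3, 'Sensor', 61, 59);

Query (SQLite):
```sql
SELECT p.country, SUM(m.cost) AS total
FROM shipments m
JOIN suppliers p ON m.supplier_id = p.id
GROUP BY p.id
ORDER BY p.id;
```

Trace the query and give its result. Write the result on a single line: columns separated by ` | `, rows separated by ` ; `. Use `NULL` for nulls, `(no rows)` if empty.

Join each shipments row to its suppliers via supplier_id.
Group joined rows by suppliers.id; compute SUM(m.cost) per group.
  1: ids {24} → SUM(m.cost)=23
  3: ids {16, 19, 26} → SUM(m.cost)=142
  8: ids {7, 22} → SUM(m.cost)=113
  9: ids {15} → SUM(m.cost)=14
  13: ids {2, 5} → SUM(m.cost)=91

Japan | 23 ; India | 142 ; Chile | 113 ; Chile | 14 ; Egypt | 91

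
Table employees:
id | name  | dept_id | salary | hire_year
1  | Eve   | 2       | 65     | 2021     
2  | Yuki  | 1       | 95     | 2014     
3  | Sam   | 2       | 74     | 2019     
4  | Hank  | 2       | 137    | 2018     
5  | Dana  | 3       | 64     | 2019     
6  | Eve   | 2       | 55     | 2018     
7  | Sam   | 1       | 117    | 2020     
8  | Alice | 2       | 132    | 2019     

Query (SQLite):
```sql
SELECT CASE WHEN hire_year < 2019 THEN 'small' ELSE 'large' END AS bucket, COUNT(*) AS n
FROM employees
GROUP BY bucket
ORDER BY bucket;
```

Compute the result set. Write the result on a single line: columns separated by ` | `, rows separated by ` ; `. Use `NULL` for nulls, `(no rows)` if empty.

large | 5 ; small | 3

Bucket rows by hire_year < 2019 → 'small' else 'large'; count each bucket.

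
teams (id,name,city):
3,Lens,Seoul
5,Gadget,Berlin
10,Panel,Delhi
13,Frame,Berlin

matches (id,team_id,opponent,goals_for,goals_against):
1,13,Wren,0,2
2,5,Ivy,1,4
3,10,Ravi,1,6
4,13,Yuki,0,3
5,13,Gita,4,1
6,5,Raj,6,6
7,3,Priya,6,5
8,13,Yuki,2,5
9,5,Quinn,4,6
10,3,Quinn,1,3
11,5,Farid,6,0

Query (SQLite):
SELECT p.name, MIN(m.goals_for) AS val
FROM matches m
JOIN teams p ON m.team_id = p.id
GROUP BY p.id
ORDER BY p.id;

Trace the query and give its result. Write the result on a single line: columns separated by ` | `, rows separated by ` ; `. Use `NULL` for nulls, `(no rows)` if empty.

Join each matches row to its teams via team_id.
Group joined rows by teams.id; compute MIN(m.goals_for) per group.
  3: ids {7, 10} → MIN(m.goals_for)=1
  5: ids {2, 6, 9, 11} → MIN(m.goals_for)=1
  10: ids {3} → MIN(m.goals_for)=1
  13: ids {1, 4, 5, 8} → MIN(m.goals_for)=0

Lens | 1 ; Gadget | 1 ; Panel | 1 ; Frame | 0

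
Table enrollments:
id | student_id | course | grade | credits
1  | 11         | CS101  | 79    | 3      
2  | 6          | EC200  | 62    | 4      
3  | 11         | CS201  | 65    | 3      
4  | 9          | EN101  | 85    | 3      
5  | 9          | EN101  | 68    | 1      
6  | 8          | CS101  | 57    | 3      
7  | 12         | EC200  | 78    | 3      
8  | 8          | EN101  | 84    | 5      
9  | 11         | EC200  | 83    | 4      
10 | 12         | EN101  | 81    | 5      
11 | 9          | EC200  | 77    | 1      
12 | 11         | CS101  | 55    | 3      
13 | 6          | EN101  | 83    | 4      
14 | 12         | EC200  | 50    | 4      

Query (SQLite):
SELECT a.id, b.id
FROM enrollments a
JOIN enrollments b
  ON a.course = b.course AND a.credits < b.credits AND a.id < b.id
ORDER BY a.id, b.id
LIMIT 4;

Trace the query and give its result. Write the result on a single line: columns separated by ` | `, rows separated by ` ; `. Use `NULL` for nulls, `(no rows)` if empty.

Pairs (a,b) with same course, a.credits < b.credits, a.id < b.id.
course groups: CS101:{1,6,12} CS201:{3} EC200:{2,7,9,11,14} EN101:{4,5,8,10,13}
Ordered by (a.id, b.id); first 4.

4 | 8 ; 4 | 10 ; 4 | 13 ; 5 | 8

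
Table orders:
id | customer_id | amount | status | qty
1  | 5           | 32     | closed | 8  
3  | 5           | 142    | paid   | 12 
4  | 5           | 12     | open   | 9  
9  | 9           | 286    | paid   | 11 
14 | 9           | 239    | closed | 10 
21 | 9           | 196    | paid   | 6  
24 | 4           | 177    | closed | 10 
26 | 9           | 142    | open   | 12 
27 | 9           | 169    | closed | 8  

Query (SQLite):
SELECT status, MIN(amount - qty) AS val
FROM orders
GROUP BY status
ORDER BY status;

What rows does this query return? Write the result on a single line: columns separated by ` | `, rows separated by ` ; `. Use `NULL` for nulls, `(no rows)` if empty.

For each row compute amount - qty.
Group by status; take MIN of the expression per group.
  closed: ids {1, 14, 24, 27} → MIN(amount - qty)=24
  open: ids {4, 26} → MIN(amount - qty)=3
  paid: ids {3, 9, 21} → MIN(amount - qty)=130

closed | 24 ; open | 3 ; paid | 130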